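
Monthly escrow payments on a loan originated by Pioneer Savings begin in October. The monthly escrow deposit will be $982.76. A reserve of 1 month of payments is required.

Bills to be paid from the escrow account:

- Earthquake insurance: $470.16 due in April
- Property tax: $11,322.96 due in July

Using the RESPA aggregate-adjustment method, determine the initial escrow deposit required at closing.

Cushion = 1 × $982.76 = $982.76
Trial balance (start $0, +$982.76 each month, − disbursements):
  Oct: +$982.76 → $982.76
  Nov: +$982.76 → $1,965.52
  Dec: +$982.76 → $2,948.28
  Jan: +$982.76 → $3,931.04
  Feb: +$982.76 → $4,913.80
  Mar: +$982.76 → $5,896.56
  Apr: +$982.76 − $470.16 → $6,409.16
  May: +$982.76 → $7,391.92
  Jun: +$982.76 → $8,374.68
  Jul: +$982.76 − $11,322.96 → -$1,965.52
  Aug: +$982.76 → -$982.76
  Sep: +$982.76 → $0.00
Lowest trial balance = -$1,965.52 (Jul)
Initial deposit = cushion − low point = $982.76 − (-$1,965.52) = $2,948.28

$2,948.28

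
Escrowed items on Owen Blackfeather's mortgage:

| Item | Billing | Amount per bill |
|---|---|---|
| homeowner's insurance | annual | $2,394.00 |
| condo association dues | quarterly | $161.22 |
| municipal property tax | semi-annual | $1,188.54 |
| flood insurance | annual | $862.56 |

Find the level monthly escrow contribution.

$523.21

Homeowner's insurance = $2,394.00 per year
Condo association dues = $161.22 × 4 = $644.88 per year
Municipal property tax = $1,188.54 × 2 = $2,377.08 per year
Flood insurance = $862.56 per year
Total annual escrow = $6,278.52
Monthly escrow = $6,278.52 ÷ 12 = $523.21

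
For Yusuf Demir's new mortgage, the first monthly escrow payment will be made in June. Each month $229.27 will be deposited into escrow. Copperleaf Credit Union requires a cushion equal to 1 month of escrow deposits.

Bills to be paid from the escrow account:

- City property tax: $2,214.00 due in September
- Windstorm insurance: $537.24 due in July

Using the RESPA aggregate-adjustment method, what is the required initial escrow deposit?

$2,063.43

Cushion = 1 × $229.27 = $229.27
Trial balance (start $0, +$229.27 each month, − disbursements):
  Jun: +$229.27 → $229.27
  Jul: +$229.27 − $537.24 → -$78.70
  Aug: +$229.27 → $150.57
  Sep: +$229.27 − $2,214.00 → -$1,834.16
  Oct: +$229.27 → -$1,604.89
  Nov: +$229.27 → -$1,375.62
  Dec: +$229.27 → -$1,146.35
  Jan: +$229.27 → -$917.08
  Feb: +$229.27 → -$687.81
  Mar: +$229.27 → -$458.54
  Apr: +$229.27 → -$229.27
  May: +$229.27 → $0.00
Lowest trial balance = -$1,834.16 (Sep)
Initial deposit = cushion − low point = $229.27 − (-$1,834.16) = $2,063.43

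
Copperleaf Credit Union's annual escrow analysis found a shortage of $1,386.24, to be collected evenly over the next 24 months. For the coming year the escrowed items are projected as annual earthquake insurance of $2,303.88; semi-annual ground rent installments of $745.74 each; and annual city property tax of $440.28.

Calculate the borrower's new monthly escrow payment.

Earthquake insurance = $2,303.88 annually
Ground rent = $745.74 × 2 = $1,491.48 annually
City property tax = $440.28 annually
Total per year = $4,235.64
Base monthly escrow = $4,235.64 ÷ 12 = $352.97
Monthly shortage recovery: $1,386.24 ÷ 24 = $57.76
New monthly escrow = $352.97 + $57.76 = $410.73

$410.73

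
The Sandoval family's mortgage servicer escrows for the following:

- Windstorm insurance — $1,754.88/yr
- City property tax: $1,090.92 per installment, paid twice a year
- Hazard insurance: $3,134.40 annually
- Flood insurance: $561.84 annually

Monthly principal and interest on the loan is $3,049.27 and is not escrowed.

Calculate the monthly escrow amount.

$636.08

Windstorm insurance = $1,754.88
City property tax = $1,090.92 × 2 = $2,181.84
Hazard insurance = $3,134.40
Flood insurance = $561.84
Total per year = $7,632.96
Base monthly escrow = $7,632.96 ÷ 12 = $636.08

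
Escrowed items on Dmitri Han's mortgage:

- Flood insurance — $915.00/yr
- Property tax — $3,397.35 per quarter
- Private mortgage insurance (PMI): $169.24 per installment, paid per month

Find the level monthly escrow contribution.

$1,377.94

Flood insurance = $915.00 per year
Property tax = $3,397.35 × 4 = $13,589.40 per year
Private mortgage insurance (PMI) = $169.24 × 12 = $2,030.88 per year
Total annual escrow = $16,535.28
Base monthly escrow = $16,535.28 / 12 = $1,377.94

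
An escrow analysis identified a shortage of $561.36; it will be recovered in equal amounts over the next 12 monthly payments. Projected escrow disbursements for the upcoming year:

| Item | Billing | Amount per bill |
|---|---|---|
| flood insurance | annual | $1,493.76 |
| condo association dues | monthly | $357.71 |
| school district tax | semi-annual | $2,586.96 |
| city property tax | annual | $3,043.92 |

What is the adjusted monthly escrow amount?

Flood insurance: $1,493.76 per year
Condo association dues: $357.71 × 12 = $4,292.52 per year
School district tax: $2,586.96 × 2 = $5,173.92 per year
City property tax: $3,043.92 per year
Total per year = $14,004.12
Base monthly escrow = $14,004.12 / 12 = $1,167.01
Shortage per month = $561.36 / 12 = $46.78
Adjusted monthly = $1,167.01 + $46.78 = $1,213.79

$1,213.79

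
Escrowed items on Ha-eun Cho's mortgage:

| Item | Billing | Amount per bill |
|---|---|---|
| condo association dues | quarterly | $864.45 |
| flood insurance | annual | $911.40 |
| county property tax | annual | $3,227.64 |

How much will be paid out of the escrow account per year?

$7,596.84

Condo association dues = $864.45 × 4 = $3,457.80
Flood insurance = $911.40
County property tax = $3,227.64
Combined annual = $7,596.84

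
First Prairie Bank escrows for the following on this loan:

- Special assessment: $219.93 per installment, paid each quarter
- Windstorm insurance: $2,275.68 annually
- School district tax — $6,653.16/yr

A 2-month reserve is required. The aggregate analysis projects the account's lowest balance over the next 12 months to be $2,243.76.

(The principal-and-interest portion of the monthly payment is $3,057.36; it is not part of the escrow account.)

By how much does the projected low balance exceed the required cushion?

$609.00

Special assessment — $219.93 × 4 = $879.72 annually
Windstorm insurance — $2,275.68 annually
School district tax — $6,653.16 annually
Annual escrow total = $879.72 + $2,275.68 + $6,653.16 = $9,808.56
Monthly escrow = $9,808.56 / 12 = $817.38
Required cushion = 2 × $817.38 = $1,634.76
Excess over cushion: $2,243.76 − $1,634.76 = $609.00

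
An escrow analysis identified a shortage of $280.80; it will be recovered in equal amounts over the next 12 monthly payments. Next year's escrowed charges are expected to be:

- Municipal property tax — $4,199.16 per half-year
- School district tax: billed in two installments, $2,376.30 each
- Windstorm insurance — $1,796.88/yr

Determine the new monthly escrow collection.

Municipal property tax — $4,199.16 × 2 = $8,398.32
School district tax — $2,376.30 × 2 = $4,752.60
Windstorm insurance — $1,796.88
Annual escrow total = $14,947.80
Per month = $14,947.80 / 12 = $1,245.65
Shortage per month = $280.80 / 12 = $23.40
Adjusted monthly = $1,245.65 + $23.40 = $1,269.05

$1,269.05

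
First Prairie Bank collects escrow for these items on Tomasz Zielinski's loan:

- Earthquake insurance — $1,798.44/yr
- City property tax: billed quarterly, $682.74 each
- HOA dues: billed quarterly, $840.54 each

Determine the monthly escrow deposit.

$657.63

Earthquake insurance — $1,798.44
City property tax — $682.74 × 4 = $2,730.96
HOA dues — $840.54 × 4 = $3,362.16
Annual escrow total = $7,891.56
Monthly escrow = $7,891.56 / 12 = $657.63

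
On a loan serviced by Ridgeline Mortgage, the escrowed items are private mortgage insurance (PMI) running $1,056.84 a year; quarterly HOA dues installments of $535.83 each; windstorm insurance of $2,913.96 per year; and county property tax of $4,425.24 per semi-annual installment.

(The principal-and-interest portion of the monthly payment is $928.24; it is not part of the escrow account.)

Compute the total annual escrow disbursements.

Private mortgage insurance (PMI) = $1,056.84
HOA dues = $535.83 × 4 = $2,143.32
Windstorm insurance = $2,913.96
County property tax = $4,425.24 × 2 = $8,850.48
Combined annual = $1,056.84 + $2,143.32 + $2,913.96 + $8,850.48 = $14,964.60

$14,964.60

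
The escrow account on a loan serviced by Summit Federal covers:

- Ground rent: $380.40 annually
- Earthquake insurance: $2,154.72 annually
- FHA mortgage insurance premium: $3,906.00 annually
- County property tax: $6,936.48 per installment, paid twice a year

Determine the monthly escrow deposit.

Ground rent: $380.40 annually
Earthquake insurance: $2,154.72 annually
FHA mortgage insurance premium: $3,906.00 annually
County property tax: $6,936.48 × 2 = $13,872.96 annually
Yearly total = $380.40 + $2,154.72 + $3,906.00 + $13,872.96 = $20,314.08
Monthly = $20,314.08 / 12 = $1,692.84

$1,692.84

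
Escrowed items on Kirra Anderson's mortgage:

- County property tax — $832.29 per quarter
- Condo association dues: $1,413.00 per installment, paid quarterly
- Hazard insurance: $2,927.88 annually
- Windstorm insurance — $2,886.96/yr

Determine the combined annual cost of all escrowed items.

County property tax = $832.29 × 4 = $3,329.16/yr
Condo association dues = $1,413.00 × 4 = $5,652.00/yr
Hazard insurance = $2,927.88/yr
Windstorm insurance = $2,886.96/yr
Total annual escrow = $3,329.16 + $5,652.00 + $2,927.88 + $2,886.96 = $14,796.00

$14,796.00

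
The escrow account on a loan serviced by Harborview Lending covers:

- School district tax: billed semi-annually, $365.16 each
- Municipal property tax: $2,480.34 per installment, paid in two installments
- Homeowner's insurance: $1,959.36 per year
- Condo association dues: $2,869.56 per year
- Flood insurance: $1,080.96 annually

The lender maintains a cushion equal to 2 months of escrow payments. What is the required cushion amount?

$1,933.48

School district tax: $365.16 × 2 = $730.32
Municipal property tax: $2,480.34 × 2 = $4,960.68
Homeowner's insurance: $1,959.36
Condo association dues: $2,869.56
Flood insurance: $1,080.96
Total per year = $11,600.88
Base monthly escrow = $11,600.88 ÷ 12 = $966.74
Cushion = 2 × $966.74 = $1,933.48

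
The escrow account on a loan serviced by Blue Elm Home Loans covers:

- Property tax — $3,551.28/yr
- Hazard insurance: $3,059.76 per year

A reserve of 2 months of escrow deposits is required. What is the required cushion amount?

$1,101.84

Property tax: $3,551.28/yr
Hazard insurance: $3,059.76/yr
Combined annual = $3,551.28 + $3,059.76 = $6,611.04
Base monthly escrow = $6,611.04 ÷ 12 = $550.92
Required cushion = 2 × $550.92 = $1,101.84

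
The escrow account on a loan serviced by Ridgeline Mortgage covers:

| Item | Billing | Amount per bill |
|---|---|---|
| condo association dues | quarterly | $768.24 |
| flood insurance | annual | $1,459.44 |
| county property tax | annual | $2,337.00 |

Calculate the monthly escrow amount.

$572.45

Condo association dues = $768.24 × 4 = $3,072.96/yr
Flood insurance = $1,459.44/yr
County property tax = $2,337.00/yr
Combined annual = $3,072.96 + $1,459.44 + $2,337.00 = $6,869.40
Monthly escrow = $6,869.40 ÷ 12 = $572.45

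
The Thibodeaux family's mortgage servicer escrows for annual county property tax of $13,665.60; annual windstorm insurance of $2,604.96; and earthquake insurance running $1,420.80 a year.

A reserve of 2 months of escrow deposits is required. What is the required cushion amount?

County property tax = $13,665.60/yr
Windstorm insurance = $2,604.96/yr
Earthquake insurance = $1,420.80/yr
Total per year = $13,665.60 + $2,604.96 + $1,420.80 = $17,691.36
Monthly = $17,691.36 ÷ 12 = $1,474.28
Cushion = 2 × $1,474.28 = $2,948.56

$2,948.56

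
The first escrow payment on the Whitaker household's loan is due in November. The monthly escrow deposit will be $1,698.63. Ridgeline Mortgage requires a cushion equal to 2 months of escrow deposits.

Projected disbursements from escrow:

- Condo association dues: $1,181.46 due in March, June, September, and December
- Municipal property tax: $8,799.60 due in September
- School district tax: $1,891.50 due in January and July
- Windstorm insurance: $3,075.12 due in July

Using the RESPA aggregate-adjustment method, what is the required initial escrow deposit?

$5,095.89

Cushion = 2 × $1,698.63 = $3,397.26
Trial balance (start $0, +$1,698.63 each month, − disbursements):
  Nov: +$1,698.63 → $1,698.63
  Dec: +$1,698.63 − $1,181.46 → $2,215.80
  Jan: +$1,698.63 − $1,891.50 → $2,022.93
  Feb: +$1,698.63 → $3,721.56
  Mar: +$1,698.63 − $1,181.46 → $4,238.73
  Apr: +$1,698.63 → $5,937.36
  May: +$1,698.63 → $7,635.99
  Jun: +$1,698.63 − $1,181.46 → $8,153.16
  Jul: +$1,698.63 − $4,966.62 → $4,885.17
  Aug: +$1,698.63 → $6,583.80
  Sep: +$1,698.63 − $9,981.06 → -$1,698.63
  Oct: +$1,698.63 → $0.00
Lowest trial balance = -$1,698.63 (Sep)
Initial deposit = cushion − low point = $3,397.26 − (-$1,698.63) = $5,095.89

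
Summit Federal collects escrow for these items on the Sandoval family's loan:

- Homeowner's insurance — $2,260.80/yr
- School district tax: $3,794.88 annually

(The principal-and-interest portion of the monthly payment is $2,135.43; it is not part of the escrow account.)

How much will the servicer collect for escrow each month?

$504.64

Homeowner's insurance = $2,260.80
School district tax = $3,794.88
Total per year = $2,260.80 + $3,794.88 = $6,055.68
Monthly = $6,055.68 / 12 = $504.64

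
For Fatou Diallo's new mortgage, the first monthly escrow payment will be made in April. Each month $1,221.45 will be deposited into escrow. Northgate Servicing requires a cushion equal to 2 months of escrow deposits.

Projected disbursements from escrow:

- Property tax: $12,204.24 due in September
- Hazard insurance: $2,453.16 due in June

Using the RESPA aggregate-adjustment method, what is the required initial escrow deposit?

$9,771.60

Cushion = 2 × $1,221.45 = $2,442.90
Trial balance (start $0, +$1,221.45 each month, − disbursements):
  Apr: +$1,221.45 → $1,221.45
  May: +$1,221.45 → $2,442.90
  Jun: +$1,221.45 − $2,453.16 → $1,211.19
  Jul: +$1,221.45 → $2,432.64
  Aug: +$1,221.45 → $3,654.09
  Sep: +$1,221.45 − $12,204.24 → -$7,328.70
  Oct: +$1,221.45 → -$6,107.25
  Nov: +$1,221.45 → -$4,885.80
  Dec: +$1,221.45 → -$3,664.35
  Jan: +$1,221.45 → -$2,442.90
  Feb: +$1,221.45 → -$1,221.45
  Mar: +$1,221.45 → $0.00
Lowest trial balance = -$7,328.70 (Sep)
Initial deposit = cushion − low point = $2,442.90 − (-$7,328.70) = $9,771.60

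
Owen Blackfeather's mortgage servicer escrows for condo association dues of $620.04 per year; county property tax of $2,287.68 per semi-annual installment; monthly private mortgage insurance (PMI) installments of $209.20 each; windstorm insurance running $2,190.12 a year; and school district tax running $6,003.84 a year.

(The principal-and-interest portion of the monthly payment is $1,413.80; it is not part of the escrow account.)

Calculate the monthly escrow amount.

Condo association dues: $620.04
County property tax: $2,287.68 × 2 = $4,575.36
Private mortgage insurance (PMI): $209.20 × 12 = $2,510.40
Windstorm insurance: $2,190.12
School district tax: $6,003.84
Total annual escrow = $620.04 + $4,575.36 + $2,510.40 + $2,190.12 + $6,003.84 = $15,899.76
Monthly = $15,899.76 / 12 = $1,324.98

$1,324.98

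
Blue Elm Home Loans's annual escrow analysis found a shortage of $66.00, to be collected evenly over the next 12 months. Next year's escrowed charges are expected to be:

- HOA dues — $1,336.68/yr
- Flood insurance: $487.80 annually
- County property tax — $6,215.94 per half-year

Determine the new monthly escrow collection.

HOA dues: $1,336.68
Flood insurance: $487.80
County property tax: $6,215.94 × 2 = $12,431.88
Total per year = $1,336.68 + $487.80 + $12,431.88 = $14,256.36
Base monthly escrow = $14,256.36 ÷ 12 = $1,188.03
Shortage per month = $66.00 ÷ 12 = $5.50
Adjusted monthly = $1,188.03 + $5.50 = $1,193.53

$1,193.53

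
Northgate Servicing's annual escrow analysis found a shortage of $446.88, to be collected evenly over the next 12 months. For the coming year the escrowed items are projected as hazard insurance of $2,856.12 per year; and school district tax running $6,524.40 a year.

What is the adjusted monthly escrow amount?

$818.95

Hazard insurance: $2,856.12/yr
School district tax: $6,524.40/yr
Yearly total = $9,380.52
Monthly escrow = $9,380.52 / 12 = $781.71
Shortage per month = $446.88 ÷ 12 = $37.24
Adjusted monthly = $781.71 + $37.24 = $818.95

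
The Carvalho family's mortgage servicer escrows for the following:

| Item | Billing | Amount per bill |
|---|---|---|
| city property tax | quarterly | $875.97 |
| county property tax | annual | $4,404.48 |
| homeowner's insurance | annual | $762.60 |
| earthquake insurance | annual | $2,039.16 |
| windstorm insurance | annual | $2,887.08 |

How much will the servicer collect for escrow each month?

$1,133.10

City property tax = $875.97 × 4 = $3,503.88/yr
County property tax = $4,404.48/yr
Homeowner's insurance = $762.60/yr
Earthquake insurance = $2,039.16/yr
Windstorm insurance = $2,887.08/yr
Combined annual = $3,503.88 + $4,404.48 + $762.60 + $2,039.16 + $2,887.08 = $13,597.20
Monthly = $13,597.20 ÷ 12 = $1,133.10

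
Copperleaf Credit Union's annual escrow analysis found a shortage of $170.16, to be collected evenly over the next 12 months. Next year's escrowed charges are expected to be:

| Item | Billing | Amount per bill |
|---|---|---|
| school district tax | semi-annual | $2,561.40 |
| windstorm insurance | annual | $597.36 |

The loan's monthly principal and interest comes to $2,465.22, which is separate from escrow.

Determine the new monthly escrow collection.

School district tax: $2,561.40 × 2 = $5,122.80 annually
Windstorm insurance: $597.36 annually
Combined annual = $5,122.80 + $597.36 = $5,720.16
Monthly = $5,720.16 / 12 = $476.68
Shortage spread = $170.16 ÷ 12 = $14.18/mo
New monthly escrow = $476.68 + $14.18 = $490.86

$490.86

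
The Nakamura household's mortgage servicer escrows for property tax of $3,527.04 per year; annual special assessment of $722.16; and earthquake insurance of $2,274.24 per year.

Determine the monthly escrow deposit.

Property tax — $3,527.04
Special assessment — $722.16
Earthquake insurance — $2,274.24
Total per year = $3,527.04 + $722.16 + $2,274.24 = $6,523.44
Base monthly escrow = $6,523.44 ÷ 12 = $543.62

$543.62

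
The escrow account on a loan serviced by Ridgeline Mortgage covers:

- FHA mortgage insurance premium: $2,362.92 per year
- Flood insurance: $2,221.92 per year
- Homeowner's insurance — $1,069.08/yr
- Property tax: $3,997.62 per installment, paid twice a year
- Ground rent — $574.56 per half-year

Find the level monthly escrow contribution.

$1,233.19

FHA mortgage insurance premium: $2,362.92 per year
Flood insurance: $2,221.92 per year
Homeowner's insurance: $1,069.08 per year
Property tax: $3,997.62 × 2 = $7,995.24 per year
Ground rent: $574.56 × 2 = $1,149.12 per year
Combined annual = $14,798.28
Per month = $14,798.28 / 12 = $1,233.19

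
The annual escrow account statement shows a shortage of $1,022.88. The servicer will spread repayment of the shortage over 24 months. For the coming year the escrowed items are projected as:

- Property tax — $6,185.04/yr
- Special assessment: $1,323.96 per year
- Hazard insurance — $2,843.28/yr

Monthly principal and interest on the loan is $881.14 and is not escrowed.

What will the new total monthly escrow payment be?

Property tax — $6,185.04/yr
Special assessment — $1,323.96/yr
Hazard insurance — $2,843.28/yr
Annual escrow total = $10,352.28
Monthly = $10,352.28 ÷ 12 = $862.69
Shortage spread = $1,022.88 ÷ 24 = $42.62/mo
Adjusted monthly = $862.69 + $42.62 = $905.31

$905.31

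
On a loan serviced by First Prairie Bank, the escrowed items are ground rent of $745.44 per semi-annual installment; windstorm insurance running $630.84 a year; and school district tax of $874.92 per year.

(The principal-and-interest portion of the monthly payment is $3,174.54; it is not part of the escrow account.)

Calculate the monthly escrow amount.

$249.72

Ground rent: $745.44 × 2 = $1,490.88
Windstorm insurance: $630.84
School district tax: $874.92
Total annual escrow = $2,996.64
Monthly = $2,996.64 / 12 = $249.72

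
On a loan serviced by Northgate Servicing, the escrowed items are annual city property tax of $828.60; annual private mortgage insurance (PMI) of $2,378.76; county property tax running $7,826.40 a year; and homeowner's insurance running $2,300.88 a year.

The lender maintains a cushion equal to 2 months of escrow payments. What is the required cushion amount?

City property tax: $828.60 annually
Private mortgage insurance (PMI): $2,378.76 annually
County property tax: $7,826.40 annually
Homeowner's insurance: $2,300.88 annually
Total annual escrow = $828.60 + $2,378.76 + $7,826.40 + $2,300.88 = $13,334.64
Base monthly escrow = $13,334.64 ÷ 12 = $1,111.22
Cushion = 2 × $1,111.22 = $2,222.44

$2,222.44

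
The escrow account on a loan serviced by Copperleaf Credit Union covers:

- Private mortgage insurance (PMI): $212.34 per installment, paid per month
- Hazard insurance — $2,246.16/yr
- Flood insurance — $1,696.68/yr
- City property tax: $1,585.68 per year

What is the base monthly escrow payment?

$673.05

Private mortgage insurance (PMI) = $212.34 × 12 = $2,548.08/yr
Hazard insurance = $2,246.16/yr
Flood insurance = $1,696.68/yr
City property tax = $1,585.68/yr
Annual escrow total = $8,076.60
Monthly = $8,076.60 ÷ 12 = $673.05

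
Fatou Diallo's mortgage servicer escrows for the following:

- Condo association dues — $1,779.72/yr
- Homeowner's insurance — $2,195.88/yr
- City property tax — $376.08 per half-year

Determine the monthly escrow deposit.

Condo association dues — $1,779.72
Homeowner's insurance — $2,195.88
City property tax — $376.08 × 2 = $752.16
Yearly total = $4,727.76
Base monthly escrow = $4,727.76 / 12 = $393.98

$393.98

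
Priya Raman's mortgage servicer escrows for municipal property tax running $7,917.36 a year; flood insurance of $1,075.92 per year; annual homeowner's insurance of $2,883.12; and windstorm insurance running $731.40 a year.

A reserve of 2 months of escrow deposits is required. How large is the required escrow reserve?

$2,101.30

Municipal property tax: $7,917.36 annually
Flood insurance: $1,075.92 annually
Homeowner's insurance: $2,883.12 annually
Windstorm insurance: $731.40 annually
Yearly total = $7,917.36 + $1,075.92 + $2,883.12 + $731.40 = $12,607.80
Base monthly escrow = $12,607.80 / 12 = $1,050.65
Required cushion = 2 × $1,050.65 = $2,101.30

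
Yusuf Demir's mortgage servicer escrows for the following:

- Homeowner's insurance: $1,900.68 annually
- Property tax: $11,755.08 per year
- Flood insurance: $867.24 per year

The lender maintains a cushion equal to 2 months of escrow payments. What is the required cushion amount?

Homeowner's insurance — $1,900.68/yr
Property tax — $11,755.08/yr
Flood insurance — $867.24/yr
Total annual escrow = $14,523.00
Monthly escrow = $14,523.00 / 12 = $1,210.25
Required cushion = 2 × $1,210.25 = $2,420.50

$2,420.50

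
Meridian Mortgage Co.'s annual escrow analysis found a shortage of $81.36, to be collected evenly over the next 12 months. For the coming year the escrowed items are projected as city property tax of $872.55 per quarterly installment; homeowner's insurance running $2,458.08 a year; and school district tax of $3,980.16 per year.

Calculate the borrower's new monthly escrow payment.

$834.15

City property tax — $872.55 × 4 = $3,490.20 annually
Homeowner's insurance — $2,458.08 annually
School district tax — $3,980.16 annually
Annual escrow total = $3,490.20 + $2,458.08 + $3,980.16 = $9,928.44
Base monthly escrow = $9,928.44 / 12 = $827.37
Shortage per month = $81.36 ÷ 12 = $6.78
Adjusted monthly = $827.37 + $6.78 = $834.15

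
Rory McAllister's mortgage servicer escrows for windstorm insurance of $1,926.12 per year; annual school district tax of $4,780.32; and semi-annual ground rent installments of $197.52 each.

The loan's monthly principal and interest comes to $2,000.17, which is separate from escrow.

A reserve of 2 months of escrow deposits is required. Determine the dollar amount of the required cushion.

Windstorm insurance: $1,926.12/yr
School district tax: $4,780.32/yr
Ground rent: $197.52 × 2 = $395.04/yr
Yearly total = $1,926.12 + $4,780.32 + $395.04 = $7,101.48
Monthly escrow = $7,101.48 / 12 = $591.79
Required cushion = 2 × $591.79 = $1,183.58

$1,183.58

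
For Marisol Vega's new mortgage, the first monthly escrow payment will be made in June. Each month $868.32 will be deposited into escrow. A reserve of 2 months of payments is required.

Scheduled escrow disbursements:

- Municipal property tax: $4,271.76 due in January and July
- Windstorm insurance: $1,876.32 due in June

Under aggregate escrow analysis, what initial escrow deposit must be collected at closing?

Cushion = 2 × $868.32 = $1,736.64
Trial balance (start $0, +$868.32 each month, − disbursements):
  Jun: +$868.32 − $1,876.32 → -$1,008.00
  Jul: +$868.32 − $4,271.76 → -$4,411.44
  Aug: +$868.32 → -$3,543.12
  Sep: +$868.32 → -$2,674.80
  Oct: +$868.32 → -$1,806.48
  Nov: +$868.32 → -$938.16
  Dec: +$868.32 → -$69.84
  Jan: +$868.32 − $4,271.76 → -$3,473.28
  Feb: +$868.32 → -$2,604.96
  Mar: +$868.32 → -$1,736.64
  Apr: +$868.32 → -$868.32
  May: +$868.32 → $0.00
Lowest trial balance = -$4,411.44 (Jul)
Initial deposit = cushion − low point = $1,736.64 − (-$4,411.44) = $6,148.08

$6,148.08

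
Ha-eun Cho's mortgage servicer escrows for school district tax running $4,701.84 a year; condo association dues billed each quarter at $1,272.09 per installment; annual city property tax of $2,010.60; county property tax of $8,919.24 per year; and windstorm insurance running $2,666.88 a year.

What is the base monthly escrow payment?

$1,948.91

School district tax: $4,701.84 annually
Condo association dues: $1,272.09 × 4 = $5,088.36 annually
City property tax: $2,010.60 annually
County property tax: $8,919.24 annually
Windstorm insurance: $2,666.88 annually
Total annual escrow = $4,701.84 + $5,088.36 + $2,010.60 + $8,919.24 + $2,666.88 = $23,386.92
Per month = $23,386.92 / 12 = $1,948.91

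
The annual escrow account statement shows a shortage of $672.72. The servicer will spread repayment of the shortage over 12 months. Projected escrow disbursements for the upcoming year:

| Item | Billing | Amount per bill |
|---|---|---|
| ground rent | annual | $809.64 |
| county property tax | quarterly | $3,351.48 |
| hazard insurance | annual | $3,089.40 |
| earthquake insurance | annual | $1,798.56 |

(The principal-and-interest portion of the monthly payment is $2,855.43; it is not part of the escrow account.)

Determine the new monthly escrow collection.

Ground rent = $809.64 annually
County property tax = $3,351.48 × 4 = $13,405.92 annually
Hazard insurance = $3,089.40 annually
Earthquake insurance = $1,798.56 annually
Annual escrow total = $809.64 + $13,405.92 + $3,089.40 + $1,798.56 = $19,103.52
Per month = $19,103.52 ÷ 12 = $1,591.96
Monthly shortage recovery: $672.72 / 12 = $56.06
New monthly escrow = $1,591.96 + $56.06 = $1,648.02

$1,648.02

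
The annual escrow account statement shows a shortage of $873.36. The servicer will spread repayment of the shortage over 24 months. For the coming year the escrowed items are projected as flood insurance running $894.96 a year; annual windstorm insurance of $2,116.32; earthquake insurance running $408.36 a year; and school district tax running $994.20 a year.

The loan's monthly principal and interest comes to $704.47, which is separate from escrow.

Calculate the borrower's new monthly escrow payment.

$404.21

Flood insurance: $894.96 annually
Windstorm insurance: $2,116.32 annually
Earthquake insurance: $408.36 annually
School district tax: $994.20 annually
Combined annual = $4,413.84
Monthly = $4,413.84 ÷ 12 = $367.82
Shortage per month = $873.36 / 24 = $36.39
New monthly escrow = $367.82 + $36.39 = $404.21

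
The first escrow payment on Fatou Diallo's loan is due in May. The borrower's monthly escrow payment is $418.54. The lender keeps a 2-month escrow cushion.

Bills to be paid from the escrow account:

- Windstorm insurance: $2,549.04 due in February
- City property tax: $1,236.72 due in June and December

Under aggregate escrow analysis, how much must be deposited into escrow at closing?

Cushion = 2 × $418.54 = $837.08
Trial balance (start $0, +$418.54 each month, − disbursements):
  May: +$418.54 → $418.54
  Jun: +$418.54 − $1,236.72 → -$399.64
  Jul: +$418.54 → $18.90
  Aug: +$418.54 → $437.44
  Sep: +$418.54 → $855.98
  Oct: +$418.54 → $1,274.52
  Nov: +$418.54 → $1,693.06
  Dec: +$418.54 − $1,236.72 → $874.88
  Jan: +$418.54 → $1,293.42
  Feb: +$418.54 − $2,549.04 → -$837.08
  Mar: +$418.54 → -$418.54
  Apr: +$418.54 → $0.00
Lowest trial balance = -$837.08 (Feb)
Initial deposit = cushion − low point = $837.08 − (-$837.08) = $1,674.16

$1,674.16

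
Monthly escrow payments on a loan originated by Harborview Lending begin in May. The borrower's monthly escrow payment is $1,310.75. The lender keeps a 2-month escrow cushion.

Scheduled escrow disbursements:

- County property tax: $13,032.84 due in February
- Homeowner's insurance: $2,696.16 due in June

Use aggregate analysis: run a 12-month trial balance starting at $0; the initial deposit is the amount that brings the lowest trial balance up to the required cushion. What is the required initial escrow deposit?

$5,243.00

Cushion = 2 × $1,310.75 = $2,621.50
Trial balance (start $0, +$1,310.75 each month, − disbursements):
  May: +$1,310.75 → $1,310.75
  Jun: +$1,310.75 − $2,696.16 → -$74.66
  Jul: +$1,310.75 → $1,236.09
  Aug: +$1,310.75 → $2,546.84
  Sep: +$1,310.75 → $3,857.59
  Oct: +$1,310.75 → $5,168.34
  Nov: +$1,310.75 → $6,479.09
  Dec: +$1,310.75 → $7,789.84
  Jan: +$1,310.75 → $9,100.59
  Feb: +$1,310.75 − $13,032.84 → -$2,621.50
  Mar: +$1,310.75 → -$1,310.75
  Apr: +$1,310.75 → $0.00
Lowest trial balance = -$2,621.50 (Feb)
Initial deposit = cushion − low point = $2,621.50 − (-$2,621.50) = $5,243.00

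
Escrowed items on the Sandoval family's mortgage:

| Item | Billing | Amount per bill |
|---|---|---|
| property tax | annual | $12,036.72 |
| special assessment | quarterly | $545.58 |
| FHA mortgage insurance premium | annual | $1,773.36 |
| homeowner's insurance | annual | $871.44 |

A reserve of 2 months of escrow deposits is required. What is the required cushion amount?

$2,810.64

Property tax — $12,036.72 annually
Special assessment — $545.58 × 4 = $2,182.32 annually
FHA mortgage insurance premium — $1,773.36 annually
Homeowner's insurance — $871.44 annually
Yearly total = $12,036.72 + $2,182.32 + $1,773.36 + $871.44 = $16,863.84
Base monthly escrow = $16,863.84 / 12 = $1,405.32
Required cushion = 2 × $1,405.32 = $2,810.64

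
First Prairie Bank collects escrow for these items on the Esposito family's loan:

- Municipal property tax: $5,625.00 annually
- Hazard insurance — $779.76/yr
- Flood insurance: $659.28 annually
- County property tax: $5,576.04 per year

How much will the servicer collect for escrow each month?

Municipal property tax = $5,625.00
Hazard insurance = $779.76
Flood insurance = $659.28
County property tax = $5,576.04
Yearly total = $5,625.00 + $779.76 + $659.28 + $5,576.04 = $12,640.08
Monthly = $12,640.08 ÷ 12 = $1,053.34

$1,053.34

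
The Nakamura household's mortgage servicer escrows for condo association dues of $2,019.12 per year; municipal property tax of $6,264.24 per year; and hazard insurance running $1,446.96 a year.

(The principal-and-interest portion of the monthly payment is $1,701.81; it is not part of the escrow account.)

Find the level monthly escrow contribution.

$810.86

Condo association dues: $2,019.12 per year
Municipal property tax: $6,264.24 per year
Hazard insurance: $1,446.96 per year
Combined annual = $2,019.12 + $6,264.24 + $1,446.96 = $9,730.32
Monthly = $9,730.32 ÷ 12 = $810.86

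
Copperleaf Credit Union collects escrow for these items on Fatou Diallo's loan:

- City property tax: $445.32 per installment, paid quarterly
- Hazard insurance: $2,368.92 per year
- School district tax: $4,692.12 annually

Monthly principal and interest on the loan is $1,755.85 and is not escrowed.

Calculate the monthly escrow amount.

City property tax = $445.32 × 4 = $1,781.28
Hazard insurance = $2,368.92
School district tax = $4,692.12
Annual escrow total = $8,842.32
Per month = $8,842.32 / 12 = $736.86

$736.86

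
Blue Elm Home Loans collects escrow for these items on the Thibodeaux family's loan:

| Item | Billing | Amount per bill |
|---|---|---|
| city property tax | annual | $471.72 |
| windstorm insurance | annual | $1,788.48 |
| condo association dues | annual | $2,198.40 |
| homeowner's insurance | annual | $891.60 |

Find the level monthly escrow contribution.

City property tax — $471.72 annually
Windstorm insurance — $1,788.48 annually
Condo association dues — $2,198.40 annually
Homeowner's insurance — $891.60 annually
Yearly total = $471.72 + $1,788.48 + $2,198.40 + $891.60 = $5,350.20
Monthly = $5,350.20 ÷ 12 = $445.85

$445.85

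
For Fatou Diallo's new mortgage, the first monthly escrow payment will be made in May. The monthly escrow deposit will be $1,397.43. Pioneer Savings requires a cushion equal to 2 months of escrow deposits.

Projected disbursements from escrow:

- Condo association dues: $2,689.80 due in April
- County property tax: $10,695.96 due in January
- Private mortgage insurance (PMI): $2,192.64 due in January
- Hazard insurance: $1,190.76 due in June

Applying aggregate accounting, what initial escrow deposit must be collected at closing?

Cushion = 2 × $1,397.43 = $2,794.86
Trial balance (start $0, +$1,397.43 each month, − disbursements):
  May: +$1,397.43 → $1,397.43
  Jun: +$1,397.43 − $1,190.76 → $1,604.10
  Jul: +$1,397.43 → $3,001.53
  Aug: +$1,397.43 → $4,398.96
  Sep: +$1,397.43 → $5,796.39
  Oct: +$1,397.43 → $7,193.82
  Nov: +$1,397.43 → $8,591.25
  Dec: +$1,397.43 → $9,988.68
  Jan: +$1,397.43 − $12,888.60 → -$1,502.49
  Feb: +$1,397.43 → -$105.06
  Mar: +$1,397.43 → $1,292.37
  Apr: +$1,397.43 − $2,689.80 → $0.00
Lowest trial balance = -$1,502.49 (Jan)
Initial deposit = cushion − low point = $2,794.86 − (-$1,502.49) = $4,297.35

$4,297.35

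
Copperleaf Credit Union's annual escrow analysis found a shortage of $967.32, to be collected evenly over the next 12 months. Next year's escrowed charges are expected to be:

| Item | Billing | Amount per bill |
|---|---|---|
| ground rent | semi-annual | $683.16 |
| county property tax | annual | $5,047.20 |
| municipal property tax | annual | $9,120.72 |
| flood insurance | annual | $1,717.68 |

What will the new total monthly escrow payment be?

Ground rent = $683.16 × 2 = $1,366.32
County property tax = $5,047.20
Municipal property tax = $9,120.72
Flood insurance = $1,717.68
Total per year = $1,366.32 + $5,047.20 + $9,120.72 + $1,717.68 = $17,251.92
Monthly = $17,251.92 / 12 = $1,437.66
Monthly shortage recovery: $967.32 ÷ 12 = $80.61
New monthly escrow = $1,437.66 + $80.61 = $1,518.27

$1,518.27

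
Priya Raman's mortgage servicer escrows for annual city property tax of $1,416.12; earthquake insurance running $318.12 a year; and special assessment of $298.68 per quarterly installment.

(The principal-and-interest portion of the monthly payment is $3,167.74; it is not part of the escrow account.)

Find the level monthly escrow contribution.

City property tax — $1,416.12/yr
Earthquake insurance — $318.12/yr
Special assessment — $298.68 × 4 = $1,194.72/yr
Total per year = $2,928.96
Per month = $2,928.96 / 12 = $244.08

$244.08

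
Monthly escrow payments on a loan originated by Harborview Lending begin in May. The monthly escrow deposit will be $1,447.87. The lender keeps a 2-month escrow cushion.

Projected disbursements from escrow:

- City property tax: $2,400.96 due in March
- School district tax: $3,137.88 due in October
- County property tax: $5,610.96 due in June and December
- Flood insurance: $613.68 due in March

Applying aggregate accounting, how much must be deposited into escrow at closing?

$5,672.58

Cushion = 2 × $1,447.87 = $2,895.74
Trial balance (start $0, +$1,447.87 each month, − disbursements):
  May: +$1,447.87 → $1,447.87
  Jun: +$1,447.87 − $5,610.96 → -$2,715.22
  Jul: +$1,447.87 → -$1,267.35
  Aug: +$1,447.87 → $180.52
  Sep: +$1,447.87 → $1,628.39
  Oct: +$1,447.87 − $3,137.88 → -$61.62
  Nov: +$1,447.87 → $1,386.25
  Dec: +$1,447.87 − $5,610.96 → -$2,776.84
  Jan: +$1,447.87 → -$1,328.97
  Feb: +$1,447.87 → $118.90
  Mar: +$1,447.87 − $3,014.64 → -$1,447.87
  Apr: +$1,447.87 → $0.00
Lowest trial balance = -$2,776.84 (Dec)
Initial deposit = cushion − low point = $2,895.74 − (-$2,776.84) = $5,672.58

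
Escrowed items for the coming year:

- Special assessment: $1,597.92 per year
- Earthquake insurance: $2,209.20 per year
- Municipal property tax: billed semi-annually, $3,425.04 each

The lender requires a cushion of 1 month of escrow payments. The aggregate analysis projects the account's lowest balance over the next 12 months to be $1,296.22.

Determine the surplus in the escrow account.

Special assessment = $1,597.92 annually
Earthquake insurance = $2,209.20 annually
Municipal property tax = $3,425.04 × 2 = $6,850.08 annually
Combined annual = $1,597.92 + $2,209.20 + $6,850.08 = $10,657.20
Base monthly escrow = $10,657.20 / 12 = $888.10
Required cushion = 1 × $888.10 = $888.10
Excess over cushion: $1,296.22 − $888.10 = $408.12

$408.12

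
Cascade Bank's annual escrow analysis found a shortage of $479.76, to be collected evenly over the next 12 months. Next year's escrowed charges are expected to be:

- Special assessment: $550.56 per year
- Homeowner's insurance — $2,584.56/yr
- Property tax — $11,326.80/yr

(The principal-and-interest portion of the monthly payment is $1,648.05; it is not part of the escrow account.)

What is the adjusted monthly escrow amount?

$1,245.14

Special assessment: $550.56
Homeowner's insurance: $2,584.56
Property tax: $11,326.80
Combined annual = $14,461.92
Monthly escrow = $14,461.92 / 12 = $1,205.16
Shortage spread = $479.76 ÷ 12 = $39.98/mo
New monthly escrow = $1,205.16 + $39.98 = $1,245.14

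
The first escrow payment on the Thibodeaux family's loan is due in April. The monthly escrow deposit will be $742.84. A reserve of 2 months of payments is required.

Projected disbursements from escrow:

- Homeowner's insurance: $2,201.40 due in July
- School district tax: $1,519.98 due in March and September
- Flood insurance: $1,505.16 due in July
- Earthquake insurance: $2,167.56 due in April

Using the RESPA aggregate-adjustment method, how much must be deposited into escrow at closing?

$4,422.74

Cushion = 2 × $742.84 = $1,485.68
Trial balance (start $0, +$742.84 each month, − disbursements):
  Apr: +$742.84 − $2,167.56 → -$1,424.72
  May: +$742.84 → -$681.88
  Jun: +$742.84 → $60.96
  Jul: +$742.84 − $3,706.56 → -$2,902.76
  Aug: +$742.84 → -$2,159.92
  Sep: +$742.84 − $1,519.98 → -$2,937.06
  Oct: +$742.84 → -$2,194.22
  Nov: +$742.84 → -$1,451.38
  Dec: +$742.84 → -$708.54
  Jan: +$742.84 → $34.30
  Feb: +$742.84 → $777.14
  Mar: +$742.84 − $1,519.98 → $0.00
Lowest trial balance = -$2,937.06 (Sep)
Initial deposit = cushion − low point = $1,485.68 − (-$2,937.06) = $4,422.74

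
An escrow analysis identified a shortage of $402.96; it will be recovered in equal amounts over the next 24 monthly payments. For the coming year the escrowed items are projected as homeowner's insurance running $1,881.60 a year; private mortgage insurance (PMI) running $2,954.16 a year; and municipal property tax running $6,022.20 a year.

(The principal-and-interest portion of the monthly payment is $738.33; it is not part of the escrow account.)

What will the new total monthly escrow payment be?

Homeowner's insurance — $1,881.60
Private mortgage insurance (PMI) — $2,954.16
Municipal property tax — $6,022.20
Yearly total = $10,857.96
Monthly escrow = $10,857.96 ÷ 12 = $904.83
Shortage spread = $402.96 ÷ 24 = $16.79/mo
New monthly escrow = $904.83 + $16.79 = $921.62

$921.62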